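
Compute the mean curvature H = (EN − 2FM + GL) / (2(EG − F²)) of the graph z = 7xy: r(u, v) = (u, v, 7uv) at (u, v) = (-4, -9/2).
H = -49392*sqrt(7109)/50537881

With E = 49*v^2 + 1, F = 49*u*v, G = 49*u^2 + 1, L = 0, M = 7/sqrt(49*u^2 + 49*v^2 + 1), N = 0, assemble
  H = (EN − 2FM + GL) / (2(EG − F²)) = -343*u*v/(49*u^2 + 49*v^2 + 1)^(3/2).
At (u, v) = (-4, -9/2): H = -49392*sqrt(7109)/50537881.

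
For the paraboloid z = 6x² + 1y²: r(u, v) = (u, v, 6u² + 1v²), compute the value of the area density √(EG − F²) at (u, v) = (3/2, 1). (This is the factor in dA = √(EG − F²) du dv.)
√(EG − F²)|_{(3/2, 1)} = sqrt(329)

E = 144*u^2 + 1, F = 24*u*v, G = 4*v^2 + 1, so EG − F² = 144*u^2 + 4*v^2 + 1. Taking the positive square root: √(EG − F²) = sqrt(144*u^2 + 4*v^2 + 1). At (u, v) = (3/2, 1): sqrt(329).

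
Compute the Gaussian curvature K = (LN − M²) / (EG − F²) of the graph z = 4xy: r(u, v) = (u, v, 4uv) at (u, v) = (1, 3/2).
K = -16/2809

Coefficients of the first fundamental form: E = 16*v^2 + 1, F = 16*u*v, G = 16*u^2 + 1.
Coefficients of the second fundamental form: L = 0, M = 4/sqrt(16*u^2 + 16*v^2 + 1), N = 0.
Assemble K = (LN − M²)/(EG − F²) = -16/(256*u^4 + 512*u^2*v^2 + 32*u^2 + 256*v^4 + 32*v^2 + 1). At (u, v) = (1, 3/2): K = -16/2809.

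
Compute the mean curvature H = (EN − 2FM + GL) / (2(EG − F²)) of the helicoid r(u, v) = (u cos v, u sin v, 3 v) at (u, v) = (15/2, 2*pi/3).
H = 0

With E = 1, F = 0, G = u^2 + 9, L = 0, M = -3/sqrt(u^2 + 9), N = 0, assemble
  H = (EN − 2FM + GL) / (2(EG − F²)) = 0.
At (u, v) = (15/2, 2*pi/3): H = 0.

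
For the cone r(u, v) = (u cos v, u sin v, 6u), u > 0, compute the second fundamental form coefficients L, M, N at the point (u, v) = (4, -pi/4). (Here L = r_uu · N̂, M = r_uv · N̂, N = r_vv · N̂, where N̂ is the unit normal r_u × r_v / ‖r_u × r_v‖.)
L = 0;  M = 0;  N = 24*sqrt(37)/37

Compute the unit normal N̂(u, v) = (-6*sqrt(37)*u*cos(v)/(37*Abs(u)), -6*sqrt(37)*u*sin(v)/(37*Abs(u)), sqrt(37)*u/(37*Abs(u))), and the second partials r_uu, r_uv, r_vv. Take dot products:
  L(u, v) = r_uu · N̂ = 0,
  M(u, v) = r_uv · N̂ = 0,
  N(u, v) = r_vv · N̂ = 6*sqrt(37)*u^2/(37*Abs(u)).
Evaluating at (u, v) = (4, -pi/4):
  L = 0, M = 0, N = 24*sqrt(37)/37.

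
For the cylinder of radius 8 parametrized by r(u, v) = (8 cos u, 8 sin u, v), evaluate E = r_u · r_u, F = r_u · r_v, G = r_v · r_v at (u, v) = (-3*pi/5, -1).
E = 64;  F = 0;  G = 1

Partials: r_u = (-8*sin(u), 8*cos(u), 0), r_v = (0, 0, 1). As functions of (u, v):
  E = r_u · r_u = 64,
  F = r_u · r_v = 0,
  G = r_v · r_v = 1.
Evaluating at (u, v) = (-3*pi/5, -1): E = 64, F = 0, G = 1.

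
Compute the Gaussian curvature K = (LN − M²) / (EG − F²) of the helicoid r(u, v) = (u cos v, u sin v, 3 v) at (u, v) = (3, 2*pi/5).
K = -1/36

Coefficients of the first fundamental form: E = 1, F = 0, G = u^2 + 9.
Coefficients of the second fundamental form: L = 0, M = -3/sqrt(u^2 + 9), N = 0.
Assemble K = (LN − M²)/(EG − F²) = -9/(u^2 + 9)^2. At (u, v) = (3, 2*pi/5): K = -1/36.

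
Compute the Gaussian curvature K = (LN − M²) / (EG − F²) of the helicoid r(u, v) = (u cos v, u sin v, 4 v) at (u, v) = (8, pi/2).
K = -1/400

Coefficients of the first fundamental form: E = 1, F = 0, G = u^2 + 16.
Coefficients of the second fundamental form: L = 0, M = -4/sqrt(u^2 + 16), N = 0.
Assemble K = (LN − M²)/(EG − F²) = -16/(u^2 + 16)^2. At (u, v) = (8, pi/2): K = -1/400.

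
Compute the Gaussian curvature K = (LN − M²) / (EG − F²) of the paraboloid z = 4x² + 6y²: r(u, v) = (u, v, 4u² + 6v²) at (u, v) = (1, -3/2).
K = 96/151321

Coefficients of the first fundamental form: E = 64*u^2 + 1, F = 96*u*v, G = 144*v^2 + 1.
Coefficients of the second fundamental form: L = 8/sqrt(64*u^2 + 144*v^2 + 1), M = 0, N = 12/sqrt(64*u^2 + 144*v^2 + 1).
Assemble K = (LN − M²)/(EG − F²) = 96/(4096*u^4 + 18432*u^2*v^2 + 128*u^2 + 20736*v^4 + 288*v^2 + 1). At (u, v) = (1, -3/2): K = 96/151321.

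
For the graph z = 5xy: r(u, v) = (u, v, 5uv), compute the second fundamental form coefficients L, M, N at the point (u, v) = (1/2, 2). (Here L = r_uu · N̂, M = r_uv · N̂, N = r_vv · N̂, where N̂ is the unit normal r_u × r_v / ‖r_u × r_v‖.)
L = 0;  M = 10*sqrt(429)/429;  N = 0

Compute the unit normal N̂(u, v) = (-5*v/sqrt(25*u^2 + 25*v^2 + 1), -5*u/sqrt(25*u^2 + 25*v^2 + 1), 1/sqrt(25*u^2 + 25*v^2 + 1)), and the second partials r_uu, r_uv, r_vv. Take dot products:
  L(u, v) = r_uu · N̂ = 0,
  M(u, v) = r_uv · N̂ = 5/sqrt(25*u^2 + 25*v^2 + 1),
  N(u, v) = r_vv · N̂ = 0.
Evaluating at (u, v) = (1/2, 2):
  L = 0, M = 10*sqrt(429)/429, N = 0.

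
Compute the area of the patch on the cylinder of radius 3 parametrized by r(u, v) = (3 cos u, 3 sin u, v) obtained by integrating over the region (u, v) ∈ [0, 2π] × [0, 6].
Area = 36*pi

Area = ∫∫ √(EG − F²) du dv with √(EG − F²) = 3. Integrating over [0, 2π] × [0, 6] gives 36*pi.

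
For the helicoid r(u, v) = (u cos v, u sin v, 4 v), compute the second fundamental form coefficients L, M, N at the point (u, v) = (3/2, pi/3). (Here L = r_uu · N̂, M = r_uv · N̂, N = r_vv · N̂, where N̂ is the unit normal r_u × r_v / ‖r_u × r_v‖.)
L = 0;  M = -8*sqrt(73)/73;  N = 0

Compute the unit normal N̂(u, v) = (4*sin(v)/sqrt(u^2 + 16), -4*cos(v)/sqrt(u^2 + 16), u/sqrt(u^2 + 16)), and the second partials r_uu, r_uv, r_vv. Take dot products:
  L(u, v) = r_uu · N̂ = 0,
  M(u, v) = r_uv · N̂ = -4/sqrt(u^2 + 16),
  N(u, v) = r_vv · N̂ = 0.
Evaluating at (u, v) = (3/2, pi/3):
  L = 0, M = -8*sqrt(73)/73, N = 0.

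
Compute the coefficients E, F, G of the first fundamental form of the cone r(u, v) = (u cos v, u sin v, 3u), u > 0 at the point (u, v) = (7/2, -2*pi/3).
E = 10;  F = 0;  G = 49/4

Partials: r_u = (cos(v), sin(v), 3), r_v = (-u*sin(v), u*cos(v), 0). As functions of (u, v):
  E = r_u · r_u = 10,
  F = r_u · r_v = 0,
  G = r_v · r_v = u^2.
Evaluating at (u, v) = (7/2, -2*pi/3): E = 10, F = 0, G = 49/4.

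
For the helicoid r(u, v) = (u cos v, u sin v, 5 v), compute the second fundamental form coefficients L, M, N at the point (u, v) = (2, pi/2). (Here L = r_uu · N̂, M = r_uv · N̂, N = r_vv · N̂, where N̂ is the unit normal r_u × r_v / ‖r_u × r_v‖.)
L = 0;  M = -5*sqrt(29)/29;  N = 0

Compute the unit normal N̂(u, v) = (5*sin(v)/sqrt(u^2 + 25), -5*cos(v)/sqrt(u^2 + 25), u/sqrt(u^2 + 25)), and the second partials r_uu, r_uv, r_vv. Take dot products:
  L(u, v) = r_uu · N̂ = 0,
  M(u, v) = r_uv · N̂ = -5/sqrt(u^2 + 25),
  N(u, v) = r_vv · N̂ = 0.
Evaluating at (u, v) = (2, pi/2):
  L = 0, M = -5*sqrt(29)/29, N = 0.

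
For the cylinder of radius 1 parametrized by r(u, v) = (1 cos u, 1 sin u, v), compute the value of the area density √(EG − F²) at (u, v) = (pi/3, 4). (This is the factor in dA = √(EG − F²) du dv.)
√(EG − F²)|_{(pi/3, 4)} = 1

E = 1, F = 0, G = 1, so EG − F² = 1. Taking the positive square root: √(EG − F²) = 1. At (u, v) = (pi/3, 4): 1.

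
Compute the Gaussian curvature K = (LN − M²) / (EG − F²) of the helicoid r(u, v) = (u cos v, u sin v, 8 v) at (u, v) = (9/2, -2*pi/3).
K = -1024/113569

Coefficients of the first fundamental form: E = 1, F = 0, G = u^2 + 64.
Coefficients of the second fundamental form: L = 0, M = -8/sqrt(u^2 + 64), N = 0.
Assemble K = (LN − M²)/(EG − F²) = -64/(u^2 + 64)^2. At (u, v) = (9/2, -2*pi/3): K = -1024/113569.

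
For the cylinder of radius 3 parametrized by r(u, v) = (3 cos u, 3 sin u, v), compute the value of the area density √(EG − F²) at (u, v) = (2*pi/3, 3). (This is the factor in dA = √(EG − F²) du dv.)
√(EG − F²)|_{(2*pi/3, 3)} = 3

E = 9, F = 0, G = 1, so EG − F² = 9. Taking the positive square root: √(EG − F²) = 3. At (u, v) = (2*pi/3, 3): 3.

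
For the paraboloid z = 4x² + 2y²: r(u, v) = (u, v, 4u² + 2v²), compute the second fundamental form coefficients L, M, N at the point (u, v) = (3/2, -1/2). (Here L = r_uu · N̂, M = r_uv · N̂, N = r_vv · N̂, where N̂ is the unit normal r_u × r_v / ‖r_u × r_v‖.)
L = 8*sqrt(149)/149;  M = 0;  N = 4*sqrt(149)/149

Compute the unit normal N̂(u, v) = (-8*u/sqrt(64*u^2 + 16*v^2 + 1), -4*v/sqrt(64*u^2 + 16*v^2 + 1), 1/sqrt(64*u^2 + 16*v^2 + 1)), and the second partials r_uu, r_uv, r_vv. Take dot products:
  L(u, v) = r_uu · N̂ = 8/sqrt(64*u^2 + 16*v^2 + 1),
  M(u, v) = r_uv · N̂ = 0,
  N(u, v) = r_vv · N̂ = 4/sqrt(64*u^2 + 16*v^2 + 1).
Evaluating at (u, v) = (3/2, -1/2):
  L = 8*sqrt(149)/149, M = 0, N = 4*sqrt(149)/149.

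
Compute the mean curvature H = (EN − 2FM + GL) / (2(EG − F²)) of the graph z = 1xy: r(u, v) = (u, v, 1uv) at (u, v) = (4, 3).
H = -3*sqrt(26)/169

With E = v^2 + 1, F = u*v, G = u^2 + 1, L = 0, M = 1/sqrt(u^2 + v^2 + 1), N = 0, assemble
  H = (EN − 2FM + GL) / (2(EG − F²)) = -u*v/(u^2 + v^2 + 1)^(3/2).
At (u, v) = (4, 3): H = -3*sqrt(26)/169.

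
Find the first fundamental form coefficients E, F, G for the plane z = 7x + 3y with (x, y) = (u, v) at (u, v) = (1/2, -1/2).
E = 50;  F = 21;  G = 10

Partials: r_u = (1, 0, 7), r_v = (0, 1, 3). As functions of (u, v):
  E = r_u · r_u = 50,
  F = r_u · r_v = 21,
  G = r_v · r_v = 10.
Evaluating at (u, v) = (1/2, -1/2): E = 50, F = 21, G = 10.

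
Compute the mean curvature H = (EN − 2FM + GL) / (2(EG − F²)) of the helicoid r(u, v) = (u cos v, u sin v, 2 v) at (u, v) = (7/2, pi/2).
H = 0

With E = 1, F = 0, G = u^2 + 4, L = 0, M = -2/sqrt(u^2 + 4), N = 0, assemble
  H = (EN − 2FM + GL) / (2(EG − F²)) = 0.
At (u, v) = (7/2, pi/2): H = 0.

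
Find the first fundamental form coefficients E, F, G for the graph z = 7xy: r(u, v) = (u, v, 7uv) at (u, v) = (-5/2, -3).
E = 442;  F = 735/2;  G = 1229/4

Partials: r_u = (1, 0, 7*v), r_v = (0, 1, 7*u). As functions of (u, v):
  E = r_u · r_u = 49*v^2 + 1,
  F = r_u · r_v = 49*u*v,
  G = r_v · r_v = 49*u^2 + 1.
Evaluating at (u, v) = (-5/2, -3): E = 442, F = 735/2, G = 1229/4.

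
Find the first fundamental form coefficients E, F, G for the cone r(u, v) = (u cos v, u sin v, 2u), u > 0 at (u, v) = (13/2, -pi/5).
E = 5;  F = 0;  G = 169/4

Partials: r_u = (cos(v), sin(v), 2), r_v = (-u*sin(v), u*cos(v), 0). As functions of (u, v):
  E = r_u · r_u = 5,
  F = r_u · r_v = 0,
  G = r_v · r_v = u^2.
Evaluating at (u, v) = (13/2, -pi/5): E = 5, F = 0, G = 169/4.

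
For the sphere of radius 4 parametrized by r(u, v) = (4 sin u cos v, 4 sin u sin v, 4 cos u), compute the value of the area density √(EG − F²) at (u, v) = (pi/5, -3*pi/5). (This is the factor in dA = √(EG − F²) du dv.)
√(EG − F²)|_{(pi/5, -3*pi/5)} = 4*sqrt(10 - 2*sqrt(5))

E = 16, F = 0, G = 16*sin(u)^2, so EG − F² = 256*sin(u)^2. Taking the positive square root: √(EG − F²) = 16*Abs(sin(u)). At (u, v) = (pi/5, -3*pi/5): 4*sqrt(10 - 2*sqrt(5)).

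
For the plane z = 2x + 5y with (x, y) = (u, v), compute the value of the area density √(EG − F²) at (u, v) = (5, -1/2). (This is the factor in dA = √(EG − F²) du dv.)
√(EG − F²)|_{(5, -1/2)} = sqrt(30)

E = 5, F = 10, G = 26, so EG − F² = 30. Taking the positive square root: √(EG − F²) = sqrt(30). At (u, v) = (5, -1/2): sqrt(30).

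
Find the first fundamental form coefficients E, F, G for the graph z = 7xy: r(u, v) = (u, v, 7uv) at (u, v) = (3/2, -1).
E = 50;  F = -147/2;  G = 445/4

Partials: r_u = (1, 0, 7*v), r_v = (0, 1, 7*u). As functions of (u, v):
  E = r_u · r_u = 49*v^2 + 1,
  F = r_u · r_v = 49*u*v,
  G = r_v · r_v = 49*u^2 + 1.
Evaluating at (u, v) = (3/2, -1): E = 50, F = -147/2, G = 445/4.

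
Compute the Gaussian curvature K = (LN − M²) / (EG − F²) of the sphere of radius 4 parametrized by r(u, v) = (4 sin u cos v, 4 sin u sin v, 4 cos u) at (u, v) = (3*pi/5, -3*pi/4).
K = 1/16

Coefficients of the first fundamental form: E = 16, F = 0, G = 16*sin(u)^2.
Coefficients of the second fundamental form: L = -4*sin(u)/Abs(sin(u)), M = 0, N = -4*sin(u)^3/Abs(sin(u)).
Assemble K = (LN − M²)/(EG − F²) = 1/16. At (u, v) = (3*pi/5, -3*pi/4): K = 1/16.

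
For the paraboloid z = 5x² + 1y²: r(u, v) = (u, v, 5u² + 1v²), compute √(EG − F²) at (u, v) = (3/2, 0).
√(EG − F²)|_{(3/2, 0)} = sqrt(226)

E = 100*u^2 + 1, F = 20*u*v, G = 4*v^2 + 1; EG − F² = 100*u^2 + 4*v^2 + 1; √(EG − F²) = sqrt(100*u^2 + 4*v^2 + 1). At the given point: sqrt(226).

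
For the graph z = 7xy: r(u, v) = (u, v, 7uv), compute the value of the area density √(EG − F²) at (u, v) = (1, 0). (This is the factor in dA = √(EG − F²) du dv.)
√(EG − F²)|_{(1, 0)} = 5*sqrt(2)

E = 49*v^2 + 1, F = 49*u*v, G = 49*u^2 + 1, so EG − F² = 49*u^2 + 49*v^2 + 1. Taking the positive square root: √(EG − F²) = sqrt(49*u^2 + 49*v^2 + 1). At (u, v) = (1, 0): 5*sqrt(2).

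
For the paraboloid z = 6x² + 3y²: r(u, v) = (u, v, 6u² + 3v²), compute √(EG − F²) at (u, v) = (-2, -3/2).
√(EG − F²)|_{(-2, -3/2)} = sqrt(658)

E = 144*u^2 + 1, F = 72*u*v, G = 36*v^2 + 1; EG − F² = 144*u^2 + 36*v^2 + 1; √(EG − F²) = sqrt(144*u^2 + 36*v^2 + 1). At the given point: sqrt(658).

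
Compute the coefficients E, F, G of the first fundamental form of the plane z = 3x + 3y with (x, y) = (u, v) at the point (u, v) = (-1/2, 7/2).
E = 10;  F = 9;  G = 10

Partials: r_u = (1, 0, 3), r_v = (0, 1, 3). As functions of (u, v):
  E = r_u · r_u = 10,
  F = r_u · r_v = 9,
  G = r_v · r_v = 10.
Evaluating at (u, v) = (-1/2, 7/2): E = 10, F = 9, G = 10.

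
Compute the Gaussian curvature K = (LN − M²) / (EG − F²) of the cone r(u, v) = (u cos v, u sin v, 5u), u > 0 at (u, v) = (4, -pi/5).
K = 0

Coefficients of the first fundamental form: E = 26, F = 0, G = u^2.
Coefficients of the second fundamental form: L = 0, M = 0, N = 5*sqrt(26)*u^2/(26*Abs(u)).
Assemble K = (LN − M²)/(EG − F²) = 0. At (u, v) = (4, -pi/5): K = 0.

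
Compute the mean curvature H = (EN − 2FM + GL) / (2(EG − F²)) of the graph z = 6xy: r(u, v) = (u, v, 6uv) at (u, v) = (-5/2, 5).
H = 675*sqrt(1126)/316969

With E = 36*v^2 + 1, F = 36*u*v, G = 36*u^2 + 1, L = 0, M = 6/sqrt(36*u^2 + 36*v^2 + 1), N = 0, assemble
  H = (EN − 2FM + GL) / (2(EG − F²)) = -216*u*v/(36*u^2 + 36*v^2 + 1)^(3/2).
At (u, v) = (-5/2, 5): H = 675*sqrt(1126)/316969.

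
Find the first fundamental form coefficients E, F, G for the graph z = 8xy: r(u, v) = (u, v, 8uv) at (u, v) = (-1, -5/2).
E = 401;  F = 160;  G = 65

Partials: r_u = (1, 0, 8*v), r_v = (0, 1, 8*u). As functions of (u, v):
  E = r_u · r_u = 64*v^2 + 1,
  F = r_u · r_v = 64*u*v,
  G = r_v · r_v = 64*u^2 + 1.
Evaluating at (u, v) = (-1, -5/2): E = 401, F = 160, G = 65.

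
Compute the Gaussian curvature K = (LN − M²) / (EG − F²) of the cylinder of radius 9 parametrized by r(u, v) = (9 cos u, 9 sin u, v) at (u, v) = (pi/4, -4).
K = 0

Coefficients of the first fundamental form: E = 81, F = 0, G = 1.
Coefficients of the second fundamental form: L = -9, M = 0, N = 0.
Assemble K = (LN − M²)/(EG − F²) = 0. At (u, v) = (pi/4, -4): K = 0.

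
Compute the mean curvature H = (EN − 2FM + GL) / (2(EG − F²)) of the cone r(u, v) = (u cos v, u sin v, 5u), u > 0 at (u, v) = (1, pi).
H = 5*sqrt(26)/52

With E = 26, F = 0, G = u^2, L = 0, M = 0, N = 5*sqrt(26)*u^2/(26*Abs(u)), assemble
  H = (EN − 2FM + GL) / (2(EG − F²)) = 5*sqrt(26)/(52*Abs(u)).
At (u, v) = (1, pi): H = 5*sqrt(26)/52.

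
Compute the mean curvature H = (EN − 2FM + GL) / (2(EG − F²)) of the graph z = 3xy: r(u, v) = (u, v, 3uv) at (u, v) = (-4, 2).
H = 216*sqrt(181)/32761

With E = 9*v^2 + 1, F = 9*u*v, G = 9*u^2 + 1, L = 0, M = 3/sqrt(9*u^2 + 9*v^2 + 1), N = 0, assemble
  H = (EN − 2FM + GL) / (2(EG − F²)) = -27*u*v/(9*u^2 + 9*v^2 + 1)^(3/2).
At (u, v) = (-4, 2): H = 216*sqrt(181)/32761.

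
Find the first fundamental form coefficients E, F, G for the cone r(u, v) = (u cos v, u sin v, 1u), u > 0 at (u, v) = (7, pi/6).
E = 2;  F = 0;  G = 49

Partials: r_u = (cos(v), sin(v), 1), r_v = (-u*sin(v), u*cos(v), 0). As functions of (u, v):
  E = r_u · r_u = 2,
  F = r_u · r_v = 0,
  G = r_v · r_v = u^2.
Evaluating at (u, v) = (7, pi/6): E = 2, F = 0, G = 49.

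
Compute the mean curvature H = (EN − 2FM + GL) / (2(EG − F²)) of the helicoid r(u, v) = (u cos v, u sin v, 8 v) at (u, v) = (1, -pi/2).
H = 0

With E = 1, F = 0, G = u^2 + 64, L = 0, M = -8/sqrt(u^2 + 64), N = 0, assemble
  H = (EN − 2FM + GL) / (2(EG − F²)) = 0.
At (u, v) = (1, -pi/2): H = 0.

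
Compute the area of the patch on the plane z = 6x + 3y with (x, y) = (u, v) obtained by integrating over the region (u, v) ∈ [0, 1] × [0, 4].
Area = 4*sqrt(46)

Area = ∫∫ √(EG − F²) du dv with √(EG − F²) = sqrt(46). Integrating over [0, 1] × [0, 4] gives 4*sqrt(46).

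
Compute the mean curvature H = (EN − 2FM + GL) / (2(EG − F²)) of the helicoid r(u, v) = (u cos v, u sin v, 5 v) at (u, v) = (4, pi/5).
H = 0

With E = 1, F = 0, G = u^2 + 25, L = 0, M = -5/sqrt(u^2 + 25), N = 0, assemble
  H = (EN − 2FM + GL) / (2(EG − F²)) = 0.
At (u, v) = (4, pi/5): H = 0.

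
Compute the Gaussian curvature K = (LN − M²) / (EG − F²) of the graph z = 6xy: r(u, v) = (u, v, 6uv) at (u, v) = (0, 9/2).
K = -9/133225

Coefficients of the first fundamental form: E = 36*v^2 + 1, F = 36*u*v, G = 36*u^2 + 1.
Coefficients of the second fundamental form: L = 0, M = 6/sqrt(36*u^2 + 36*v^2 + 1), N = 0.
Assemble K = (LN − M²)/(EG − F²) = -36/(1296*u^4 + 2592*u^2*v^2 + 72*u^2 + 1296*v^4 + 72*v^2 + 1). At (u, v) = (0, 9/2): K = -9/133225.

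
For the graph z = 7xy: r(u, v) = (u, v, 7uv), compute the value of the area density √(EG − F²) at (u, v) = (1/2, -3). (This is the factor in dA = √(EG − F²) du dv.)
√(EG − F²)|_{(1/2, -3)} = sqrt(1817)/2

E = 49*v^2 + 1, F = 49*u*v, G = 49*u^2 + 1, so EG − F² = 49*u^2 + 49*v^2 + 1. Taking the positive square root: √(EG − F²) = sqrt(49*u^2 + 49*v^2 + 1). At (u, v) = (1/2, -3): sqrt(1817)/2.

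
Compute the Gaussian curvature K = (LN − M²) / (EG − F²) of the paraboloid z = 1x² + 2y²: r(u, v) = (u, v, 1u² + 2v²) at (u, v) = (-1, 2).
K = 8/4761

Coefficients of the first fundamental form: E = 4*u^2 + 1, F = 8*u*v, G = 16*v^2 + 1.
Coefficients of the second fundamental form: L = 2/sqrt(4*u^2 + 16*v^2 + 1), M = 0, N = 4/sqrt(4*u^2 + 16*v^2 + 1).
Assemble K = (LN − M²)/(EG − F²) = 8/(16*u^4 + 128*u^2*v^2 + 8*u^2 + 256*v^4 + 32*v^2 + 1). At (u, v) = (-1, 2): K = 8/4761.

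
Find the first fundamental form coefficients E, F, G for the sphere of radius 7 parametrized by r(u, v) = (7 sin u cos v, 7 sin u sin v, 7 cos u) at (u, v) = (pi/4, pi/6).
E = 49;  F = 0;  G = 49/2

Partials: r_u = (7*cos(u)*cos(v), 7*sin(v)*cos(u), -7*sin(u)), r_v = (-7*sin(u)*sin(v), 7*sin(u)*cos(v), 0). As functions of (u, v):
  E = r_u · r_u = 49,
  F = r_u · r_v = 0,
  G = r_v · r_v = 49*sin(u)^2.
Evaluating at (u, v) = (pi/4, pi/6): E = 49, F = 0, G = 49/2.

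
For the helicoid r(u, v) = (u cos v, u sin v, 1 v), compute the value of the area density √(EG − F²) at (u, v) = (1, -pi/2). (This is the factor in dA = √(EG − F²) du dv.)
√(EG − F²)|_{(1, -pi/2)} = sqrt(2)

E = 1, F = 0, G = u^2 + 1, so EG − F² = u^2 + 1. Taking the positive square root: √(EG − F²) = sqrt(u^2 + 1). At (u, v) = (1, -pi/2): sqrt(2).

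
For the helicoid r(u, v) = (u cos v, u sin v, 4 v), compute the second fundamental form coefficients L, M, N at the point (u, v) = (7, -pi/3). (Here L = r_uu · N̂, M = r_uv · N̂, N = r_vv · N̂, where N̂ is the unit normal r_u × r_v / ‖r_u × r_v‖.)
L = 0;  M = -4*sqrt(65)/65;  N = 0

Compute the unit normal N̂(u, v) = (4*sin(v)/sqrt(u^2 + 16), -4*cos(v)/sqrt(u^2 + 16), u/sqrt(u^2 + 16)), and the second partials r_uu, r_uv, r_vv. Take dot products:
  L(u, v) = r_uu · N̂ = 0,
  M(u, v) = r_uv · N̂ = -4/sqrt(u^2 + 16),
  N(u, v) = r_vv · N̂ = 0.
Evaluating at (u, v) = (7, -pi/3):
  L = 0, M = -4*sqrt(65)/65, N = 0.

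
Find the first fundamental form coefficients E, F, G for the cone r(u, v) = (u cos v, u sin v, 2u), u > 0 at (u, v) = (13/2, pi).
E = 5;  F = 0;  G = 169/4

Partials: r_u = (cos(v), sin(v), 2), r_v = (-u*sin(v), u*cos(v), 0). As functions of (u, v):
  E = r_u · r_u = 5,
  F = r_u · r_v = 0,
  G = r_v · r_v = u^2.
Evaluating at (u, v) = (13/2, pi): E = 5, F = 0, G = 169/4.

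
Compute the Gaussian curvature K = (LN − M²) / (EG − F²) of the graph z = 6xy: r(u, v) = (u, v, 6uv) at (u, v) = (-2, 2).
K = -36/83521

Coefficients of the first fundamental form: E = 36*v^2 + 1, F = 36*u*v, G = 36*u^2 + 1.
Coefficients of the second fundamental form: L = 0, M = 6/sqrt(36*u^2 + 36*v^2 + 1), N = 0.
Assemble K = (LN − M²)/(EG − F²) = -36/(1296*u^4 + 2592*u^2*v^2 + 72*u^2 + 1296*v^4 + 72*v^2 + 1). At (u, v) = (-2, 2): K = -36/83521.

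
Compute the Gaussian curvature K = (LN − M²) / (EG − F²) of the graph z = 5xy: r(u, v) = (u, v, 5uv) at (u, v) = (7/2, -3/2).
K = -100/528529

Coefficients of the first fundamental form: E = 25*v^2 + 1, F = 25*u*v, G = 25*u^2 + 1.
Coefficients of the second fundamental form: L = 0, M = 5/sqrt(25*u^2 + 25*v^2 + 1), N = 0.
Assemble K = (LN − M²)/(EG − F²) = -25/(625*u^4 + 1250*u^2*v^2 + 50*u^2 + 625*v^4 + 50*v^2 + 1). At (u, v) = (7/2, -3/2): K = -100/528529.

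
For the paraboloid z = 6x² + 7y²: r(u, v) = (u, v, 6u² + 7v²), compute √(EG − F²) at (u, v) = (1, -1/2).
√(EG − F²)|_{(1, -1/2)} = sqrt(194)

E = 144*u^2 + 1, F = 168*u*v, G = 196*v^2 + 1; EG − F² = 144*u^2 + 196*v^2 + 1; √(EG − F²) = sqrt(144*u^2 + 196*v^2 + 1). At the given point: sqrt(194).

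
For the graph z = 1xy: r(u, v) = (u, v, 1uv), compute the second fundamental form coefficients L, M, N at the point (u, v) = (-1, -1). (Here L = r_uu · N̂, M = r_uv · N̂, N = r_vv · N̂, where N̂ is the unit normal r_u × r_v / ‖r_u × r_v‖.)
L = 0;  M = sqrt(3)/3;  N = 0

Compute the unit normal N̂(u, v) = (-v/sqrt(u^2 + v^2 + 1), -u/sqrt(u^2 + v^2 + 1), 1/sqrt(u^2 + v^2 + 1)), and the second partials r_uu, r_uv, r_vv. Take dot products:
  L(u, v) = r_uu · N̂ = 0,
  M(u, v) = r_uv · N̂ = 1/sqrt(u^2 + v^2 + 1),
  N(u, v) = r_vv · N̂ = 0.
Evaluating at (u, v) = (-1, -1):
  L = 0, M = sqrt(3)/3, N = 0.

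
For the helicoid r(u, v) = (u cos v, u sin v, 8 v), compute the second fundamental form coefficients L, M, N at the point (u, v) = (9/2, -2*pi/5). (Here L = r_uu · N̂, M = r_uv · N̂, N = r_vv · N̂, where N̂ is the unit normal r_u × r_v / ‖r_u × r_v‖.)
L = 0;  M = -16*sqrt(337)/337;  N = 0

Compute the unit normal N̂(u, v) = (8*sin(v)/sqrt(u^2 + 64), -8*cos(v)/sqrt(u^2 + 64), u/sqrt(u^2 + 64)), and the second partials r_uu, r_uv, r_vv. Take dot products:
  L(u, v) = r_uu · N̂ = 0,
  M(u, v) = r_uv · N̂ = -8/sqrt(u^2 + 64),
  N(u, v) = r_vv · N̂ = 0.
Evaluating at (u, v) = (9/2, -2*pi/5):
  L = 0, M = -16*sqrt(337)/337, N = 0.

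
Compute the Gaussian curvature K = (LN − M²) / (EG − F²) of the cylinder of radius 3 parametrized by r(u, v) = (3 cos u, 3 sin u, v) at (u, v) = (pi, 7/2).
K = 0

Coefficients of the first fundamental form: E = 9, F = 0, G = 1.
Coefficients of the second fundamental form: L = -3, M = 0, N = 0.
Assemble K = (LN − M²)/(EG − F²) = 0. At (u, v) = (pi, 7/2): K = 0.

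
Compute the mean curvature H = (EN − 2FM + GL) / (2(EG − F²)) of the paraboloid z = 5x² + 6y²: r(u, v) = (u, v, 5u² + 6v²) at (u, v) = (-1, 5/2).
H = 5111*sqrt(1001)/1002001

With E = 100*u^2 + 1, F = 120*u*v, G = 144*v^2 + 1, L = 10/sqrt(100*u^2 + 144*v^2 + 1), M = 0, N = 12/sqrt(100*u^2 + 144*v^2 + 1), assemble
  H = (EN − 2FM + GL) / (2(EG − F²)) = (600*u^2 + 720*v^2 + 11)/(100*u^2 + 144*v^2 + 1)^(3/2).
At (u, v) = (-1, 5/2): H = 5111*sqrt(1001)/1002001.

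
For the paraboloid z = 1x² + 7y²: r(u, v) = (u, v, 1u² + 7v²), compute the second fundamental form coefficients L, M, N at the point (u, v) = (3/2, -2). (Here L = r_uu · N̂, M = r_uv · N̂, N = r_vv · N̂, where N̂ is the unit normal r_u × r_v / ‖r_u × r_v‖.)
L = sqrt(794)/397;  M = 0;  N = 7*sqrt(794)/397

Compute the unit normal N̂(u, v) = (-2*u/sqrt(4*u^2 + 196*v^2 + 1), -14*v/sqrt(4*u^2 + 196*v^2 + 1), 1/sqrt(4*u^2 + 196*v^2 + 1)), and the second partials r_uu, r_uv, r_vv. Take dot products:
  L(u, v) = r_uu · N̂ = 2/sqrt(4*u^2 + 196*v^2 + 1),
  M(u, v) = r_uv · N̂ = 0,
  N(u, v) = r_vv · N̂ = 14/sqrt(4*u^2 + 196*v^2 + 1).
Evaluating at (u, v) = (3/2, -2):
  L = sqrt(794)/397, M = 0, N = 7*sqrt(794)/397.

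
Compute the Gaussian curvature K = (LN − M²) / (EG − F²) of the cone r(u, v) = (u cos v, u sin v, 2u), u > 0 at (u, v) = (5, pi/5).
K = 0

Coefficients of the first fundamental form: E = 5, F = 0, G = u^2.
Coefficients of the second fundamental form: L = 0, M = 0, N = 2*sqrt(5)*u^2/(5*Abs(u)).
Assemble K = (LN − M²)/(EG − F²) = 0. At (u, v) = (5, pi/5): K = 0.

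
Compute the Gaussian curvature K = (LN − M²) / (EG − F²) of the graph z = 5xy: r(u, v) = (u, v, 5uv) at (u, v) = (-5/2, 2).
K = -400/1058841

Coefficients of the first fundamental form: E = 25*v^2 + 1, F = 25*u*v, G = 25*u^2 + 1.
Coefficients of the second fundamental form: L = 0, M = 5/sqrt(25*u^2 + 25*v^2 + 1), N = 0.
Assemble K = (LN − M²)/(EG − F²) = -25/(625*u^4 + 1250*u^2*v^2 + 50*u^2 + 625*v^4 + 50*v^2 + 1). At (u, v) = (-5/2, 2): K = -400/1058841.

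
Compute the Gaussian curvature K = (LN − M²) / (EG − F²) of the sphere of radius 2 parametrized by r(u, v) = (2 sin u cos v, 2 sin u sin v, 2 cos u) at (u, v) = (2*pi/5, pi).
K = 1/4

Coefficients of the first fundamental form: E = 4, F = 0, G = 4*sin(u)^2.
Coefficients of the second fundamental form: L = -2*sin(u)/Abs(sin(u)), M = 0, N = -2*sin(u)^3/Abs(sin(u)).
Assemble K = (LN − M²)/(EG − F²) = 1/4. At (u, v) = (2*pi/5, pi): K = 1/4.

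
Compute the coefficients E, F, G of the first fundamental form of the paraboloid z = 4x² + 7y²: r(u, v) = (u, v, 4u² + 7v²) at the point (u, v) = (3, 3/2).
E = 577;  F = 504;  G = 442

Partials: r_u = (1, 0, 8*u), r_v = (0, 1, 14*v). As functions of (u, v):
  E = r_u · r_u = 64*u^2 + 1,
  F = r_u · r_v = 112*u*v,
  G = r_v · r_v = 196*v^2 + 1.
Evaluating at (u, v) = (3, 3/2): E = 577, F = 504, G = 442.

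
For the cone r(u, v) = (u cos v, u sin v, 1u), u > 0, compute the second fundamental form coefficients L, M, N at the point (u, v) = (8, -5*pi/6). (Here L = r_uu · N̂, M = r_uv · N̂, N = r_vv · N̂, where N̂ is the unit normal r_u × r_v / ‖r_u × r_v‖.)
L = 0;  M = 0;  N = 4*sqrt(2)

Compute the unit normal N̂(u, v) = (-sqrt(2)*u*cos(v)/(2*Abs(u)), -sqrt(2)*u*sin(v)/(2*Abs(u)), sqrt(2)*u/(2*Abs(u))), and the second partials r_uu, r_uv, r_vv. Take dot products:
  L(u, v) = r_uu · N̂ = 0,
  M(u, v) = r_uv · N̂ = 0,
  N(u, v) = r_vv · N̂ = sqrt(2)*u^2/(2*Abs(u)).
Evaluating at (u, v) = (8, -5*pi/6):
  L = 0, M = 0, N = 4*sqrt(2).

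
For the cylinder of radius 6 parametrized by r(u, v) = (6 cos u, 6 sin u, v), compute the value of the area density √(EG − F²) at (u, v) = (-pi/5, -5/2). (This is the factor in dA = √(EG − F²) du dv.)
√(EG − F²)|_{(-pi/5, -5/2)} = 6

E = 36, F = 0, G = 1, so EG − F² = 36. Taking the positive square root: √(EG − F²) = 6. At (u, v) = (-pi/5, -5/2): 6.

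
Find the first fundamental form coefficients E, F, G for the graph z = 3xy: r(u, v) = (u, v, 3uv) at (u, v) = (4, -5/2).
E = 229/4;  F = -90;  G = 145

Partials: r_u = (1, 0, 3*v), r_v = (0, 1, 3*u). As functions of (u, v):
  E = r_u · r_u = 9*v^2 + 1,
  F = r_u · r_v = 9*u*v,
  G = r_v · r_v = 9*u^2 + 1.
Evaluating at (u, v) = (4, -5/2): E = 229/4, F = -90, G = 145.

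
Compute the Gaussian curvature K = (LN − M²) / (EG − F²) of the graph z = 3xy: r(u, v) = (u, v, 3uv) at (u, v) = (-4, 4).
K = -9/83521

Coefficients of the first fundamental form: E = 9*v^2 + 1, F = 9*u*v, G = 9*u^2 + 1.
Coefficients of the second fundamental form: L = 0, M = 3/sqrt(9*u^2 + 9*v^2 + 1), N = 0.
Assemble K = (LN − M²)/(EG − F²) = -9/(81*u^4 + 162*u^2*v^2 + 18*u^2 + 81*v^4 + 18*v^2 + 1). At (u, v) = (-4, 4): K = -9/83521.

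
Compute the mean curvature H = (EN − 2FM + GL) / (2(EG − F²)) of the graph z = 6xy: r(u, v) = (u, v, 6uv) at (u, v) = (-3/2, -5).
H = -405*sqrt(982)/241081

With E = 36*v^2 + 1, F = 36*u*v, G = 36*u^2 + 1, L = 0, M = 6/sqrt(36*u^2 + 36*v^2 + 1), N = 0, assemble
  H = (EN − 2FM + GL) / (2(EG − F²)) = -216*u*v/(36*u^2 + 36*v^2 + 1)^(3/2).
At (u, v) = (-3/2, -5): H = -405*sqrt(982)/241081.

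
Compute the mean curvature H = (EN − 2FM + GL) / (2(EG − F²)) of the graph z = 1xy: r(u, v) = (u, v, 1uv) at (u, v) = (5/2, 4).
H = -80*sqrt(93)/8649

With E = v^2 + 1, F = u*v, G = u^2 + 1, L = 0, M = 1/sqrt(u^2 + v^2 + 1), N = 0, assemble
  H = (EN − 2FM + GL) / (2(EG − F²)) = -u*v/(u^2 + v^2 + 1)^(3/2).
At (u, v) = (5/2, 4): H = -80*sqrt(93)/8649.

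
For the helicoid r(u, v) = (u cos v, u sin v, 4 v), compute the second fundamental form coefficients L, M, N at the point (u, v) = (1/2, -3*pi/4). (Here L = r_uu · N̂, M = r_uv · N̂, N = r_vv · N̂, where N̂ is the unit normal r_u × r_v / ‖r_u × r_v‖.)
L = 0;  M = -8*sqrt(65)/65;  N = 0

Compute the unit normal N̂(u, v) = (4*sin(v)/sqrt(u^2 + 16), -4*cos(v)/sqrt(u^2 + 16), u/sqrt(u^2 + 16)), and the second partials r_uu, r_uv, r_vv. Take dot products:
  L(u, v) = r_uu · N̂ = 0,
  M(u, v) = r_uv · N̂ = -4/sqrt(u^2 + 16),
  N(u, v) = r_vv · N̂ = 0.
Evaluating at (u, v) = (1/2, -3*pi/4):
  L = 0, M = -8*sqrt(65)/65, N = 0.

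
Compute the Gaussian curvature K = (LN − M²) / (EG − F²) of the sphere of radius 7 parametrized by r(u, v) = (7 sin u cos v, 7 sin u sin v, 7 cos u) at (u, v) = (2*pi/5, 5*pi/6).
K = 1/49

Coefficients of the first fundamental form: E = 49, F = 0, G = 49*sin(u)^2.
Coefficients of the second fundamental form: L = -7*sin(u)/Abs(sin(u)), M = 0, N = -7*sin(u)^3/Abs(sin(u)).
Assemble K = (LN − M²)/(EG − F²) = 1/49. At (u, v) = (2*pi/5, 5*pi/6): K = 1/49.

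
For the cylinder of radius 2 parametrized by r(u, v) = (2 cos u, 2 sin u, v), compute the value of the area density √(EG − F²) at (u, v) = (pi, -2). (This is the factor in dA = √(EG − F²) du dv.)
√(EG − F²)|_{(pi, -2)} = 2

E = 4, F = 0, G = 1, so EG − F² = 4. Taking the positive square root: √(EG − F²) = 2. At (u, v) = (pi, -2): 2.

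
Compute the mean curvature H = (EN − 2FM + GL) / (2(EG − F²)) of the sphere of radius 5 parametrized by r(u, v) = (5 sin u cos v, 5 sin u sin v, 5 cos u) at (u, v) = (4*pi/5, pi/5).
H = -1/5

With E = 25, F = 0, G = 25*sin(u)^2, L = -5*sin(u)/Abs(sin(u)), M = 0, N = -5*sin(u)^3/Abs(sin(u)), assemble
  H = (EN − 2FM + GL) / (2(EG − F²)) = -sin(u)/(5*Abs(sin(u))).
At (u, v) = (4*pi/5, pi/5): H = -1/5.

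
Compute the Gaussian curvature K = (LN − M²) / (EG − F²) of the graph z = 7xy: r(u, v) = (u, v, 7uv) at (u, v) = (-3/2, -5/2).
K = -196/697225

Coefficients of the first fundamental form: E = 49*v^2 + 1, F = 49*u*v, G = 49*u^2 + 1.
Coefficients of the second fundamental form: L = 0, M = 7/sqrt(49*u^2 + 49*v^2 + 1), N = 0.
Assemble K = (LN − M²)/(EG − F²) = -49/(2401*u^4 + 4802*u^2*v^2 + 98*u^2 + 2401*v^4 + 98*v^2 + 1). At (u, v) = (-3/2, -5/2): K = -196/697225.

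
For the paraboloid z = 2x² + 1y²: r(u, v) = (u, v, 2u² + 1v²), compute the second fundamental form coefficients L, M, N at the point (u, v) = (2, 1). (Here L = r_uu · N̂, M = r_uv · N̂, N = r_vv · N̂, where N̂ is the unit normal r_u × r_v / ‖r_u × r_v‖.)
L = 4*sqrt(69)/69;  M = 0;  N = 2*sqrt(69)/69

Compute the unit normal N̂(u, v) = (-4*u/sqrt(16*u^2 + 4*v^2 + 1), -2*v/sqrt(16*u^2 + 4*v^2 + 1), 1/sqrt(16*u^2 + 4*v^2 + 1)), and the second partials r_uu, r_uv, r_vv. Take dot products:
  L(u, v) = r_uu · N̂ = 4/sqrt(16*u^2 + 4*v^2 + 1),
  M(u, v) = r_uv · N̂ = 0,
  N(u, v) = r_vv · N̂ = 2/sqrt(16*u^2 + 4*v^2 + 1).
Evaluating at (u, v) = (2, 1):
  L = 4*sqrt(69)/69, M = 0, N = 2*sqrt(69)/69.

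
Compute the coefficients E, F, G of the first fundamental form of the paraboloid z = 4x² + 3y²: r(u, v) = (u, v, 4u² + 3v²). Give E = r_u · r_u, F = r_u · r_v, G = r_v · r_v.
E = 64*u^2 + 1;  F = 48*u*v;  G = 36*v^2 + 1

Compute partials: r_u = (1, 0, 8*u), r_v = (0, 1, 6*v). Then
  E = r_u · r_u = 64*u^2 + 1,
  F = r_u · r_v = 48*u*v,
  G = r_v · r_v = 36*v^2 + 1.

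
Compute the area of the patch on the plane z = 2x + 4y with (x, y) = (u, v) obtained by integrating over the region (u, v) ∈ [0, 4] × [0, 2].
Area = 8*sqrt(21)

Area = ∫∫ √(EG − F²) du dv with √(EG − F²) = sqrt(21). Integrating over [0, 4] × [0, 2] gives 8*sqrt(21).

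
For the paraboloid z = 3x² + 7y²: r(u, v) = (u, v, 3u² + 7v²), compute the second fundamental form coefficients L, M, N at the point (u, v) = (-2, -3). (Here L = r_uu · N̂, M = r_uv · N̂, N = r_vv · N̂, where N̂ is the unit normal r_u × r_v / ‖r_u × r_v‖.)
L = 6*sqrt(1909)/1909;  M = 0;  N = 14*sqrt(1909)/1909

Compute the unit normal N̂(u, v) = (-6*u/sqrt(36*u^2 + 196*v^2 + 1), -14*v/sqrt(36*u^2 + 196*v^2 + 1), 1/sqrt(36*u^2 + 196*v^2 + 1)), and the second partials r_uu, r_uv, r_vv. Take dot products:
  L(u, v) = r_uu · N̂ = 6/sqrt(36*u^2 + 196*v^2 + 1),
  M(u, v) = r_uv · N̂ = 0,
  N(u, v) = r_vv · N̂ = 14/sqrt(36*u^2 + 196*v^2 + 1).
Evaluating at (u, v) = (-2, -3):
  L = 6*sqrt(1909)/1909, M = 0, N = 14*sqrt(1909)/1909.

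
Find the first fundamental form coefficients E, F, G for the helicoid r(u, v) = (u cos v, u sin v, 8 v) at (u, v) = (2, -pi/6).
E = 1;  F = 0;  G = 68

Partials: r_u = (cos(v), sin(v), 0), r_v = (-u*sin(v), u*cos(v), 8). As functions of (u, v):
  E = r_u · r_u = 1,
  F = r_u · r_v = 0,
  G = r_v · r_v = u^2 + 64.
Evaluating at (u, v) = (2, -pi/6): E = 1, F = 0, G = 68.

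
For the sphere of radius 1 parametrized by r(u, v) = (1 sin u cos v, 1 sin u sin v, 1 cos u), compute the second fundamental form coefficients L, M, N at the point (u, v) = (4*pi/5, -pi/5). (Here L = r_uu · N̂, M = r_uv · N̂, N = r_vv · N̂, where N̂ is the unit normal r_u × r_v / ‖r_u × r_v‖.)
L = -1;  M = 0;  N = -5/8 + sqrt(5)/8

Compute the unit normal N̂(u, v) = (sin(u)^2*cos(v)/Abs(sin(u)), sin(u)^2*sin(v)/Abs(sin(u)), sin(2*u)/(2*Abs(sin(u)))), and the second partials r_uu, r_uv, r_vv. Take dot products:
  L(u, v) = r_uu · N̂ = -sin(u)/Abs(sin(u)),
  M(u, v) = r_uv · N̂ = 0,
  N(u, v) = r_vv · N̂ = -sin(u)^3/Abs(sin(u)).
Evaluating at (u, v) = (4*pi/5, -pi/5):
  L = -1, M = 0, N = -5/8 + sqrt(5)/8.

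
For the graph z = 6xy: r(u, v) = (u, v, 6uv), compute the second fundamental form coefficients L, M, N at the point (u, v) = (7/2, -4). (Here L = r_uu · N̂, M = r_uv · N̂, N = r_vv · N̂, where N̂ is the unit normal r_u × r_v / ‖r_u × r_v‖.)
L = 0;  M = 3*sqrt(1018)/509;  N = 0

Compute the unit normal N̂(u, v) = (-6*v/sqrt(36*u^2 + 36*v^2 + 1), -6*u/sqrt(36*u^2 + 36*v^2 + 1), 1/sqrt(36*u^2 + 36*v^2 + 1)), and the second partials r_uu, r_uv, r_vv. Take dot products:
  L(u, v) = r_uu · N̂ = 0,
  M(u, v) = r_uv · N̂ = 6/sqrt(36*u^2 + 36*v^2 + 1),
  N(u, v) = r_vv · N̂ = 0.
Evaluating at (u, v) = (7/2, -4):
  L = 0, M = 3*sqrt(1018)/509, N = 0.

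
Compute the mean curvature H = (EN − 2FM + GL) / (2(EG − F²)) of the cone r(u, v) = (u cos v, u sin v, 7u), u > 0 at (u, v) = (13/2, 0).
H = 7*sqrt(2)/130

With E = 50, F = 0, G = u^2, L = 0, M = 0, N = 7*sqrt(2)*u^2/(10*Abs(u)), assemble
  H = (EN − 2FM + GL) / (2(EG − F²)) = 7*sqrt(2)/(20*Abs(u)).
At (u, v) = (13/2, 0): H = 7*sqrt(2)/130.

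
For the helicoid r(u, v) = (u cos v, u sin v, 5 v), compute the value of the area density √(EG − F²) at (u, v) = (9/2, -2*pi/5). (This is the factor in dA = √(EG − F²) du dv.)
√(EG − F²)|_{(9/2, -2*pi/5)} = sqrt(181)/2

E = 1, F = 0, G = u^2 + 25, so EG − F² = u^2 + 25. Taking the positive square root: √(EG − F²) = sqrt(u^2 + 25). At (u, v) = (9/2, -2*pi/5): sqrt(181)/2.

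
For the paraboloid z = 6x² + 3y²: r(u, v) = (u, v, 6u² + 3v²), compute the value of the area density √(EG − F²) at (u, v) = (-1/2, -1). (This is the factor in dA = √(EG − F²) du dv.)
√(EG − F²)|_{(-1/2, -1)} = sqrt(73)

E = 144*u^2 + 1, F = 72*u*v, G = 36*v^2 + 1, so EG − F² = 144*u^2 + 36*v^2 + 1. Taking the positive square root: √(EG − F²) = sqrt(144*u^2 + 36*v^2 + 1). At (u, v) = (-1/2, -1): sqrt(73).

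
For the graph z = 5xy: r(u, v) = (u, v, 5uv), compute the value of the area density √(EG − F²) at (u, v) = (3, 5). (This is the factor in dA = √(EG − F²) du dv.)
√(EG − F²)|_{(3, 5)} = sqrt(851)

E = 25*v^2 + 1, F = 25*u*v, G = 25*u^2 + 1, so EG − F² = 25*u^2 + 25*v^2 + 1. Taking the positive square root: √(EG − F²) = sqrt(25*u^2 + 25*v^2 + 1). At (u, v) = (3, 5): sqrt(851).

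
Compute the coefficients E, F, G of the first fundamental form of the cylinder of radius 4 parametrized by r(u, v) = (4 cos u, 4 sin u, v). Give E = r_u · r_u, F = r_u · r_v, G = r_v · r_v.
E = 16;  F = 0;  G = 1

Compute partials: r_u = (-4*sin(u), 4*cos(u), 0), r_v = (0, 0, 1). Then
  E = r_u · r_u = 16,
  F = r_u · r_v = 0,
  G = r_v · r_v = 1.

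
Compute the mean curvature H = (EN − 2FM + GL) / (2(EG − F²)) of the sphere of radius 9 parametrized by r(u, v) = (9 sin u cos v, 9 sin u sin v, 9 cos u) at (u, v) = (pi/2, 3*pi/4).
H = -1/9

With E = 81, F = 0, G = 81*sin(u)^2, L = -9*sin(u)/Abs(sin(u)), M = 0, N = -9*sin(u)^3/Abs(sin(u)), assemble
  H = (EN − 2FM + GL) / (2(EG − F²)) = -sin(u)/(9*Abs(sin(u))).
At (u, v) = (pi/2, 3*pi/4): H = -1/9.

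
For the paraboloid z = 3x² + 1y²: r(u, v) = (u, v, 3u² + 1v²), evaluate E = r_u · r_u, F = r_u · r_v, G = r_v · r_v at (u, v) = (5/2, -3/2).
E = 226;  F = -45;  G = 10

Partials: r_u = (1, 0, 6*u), r_v = (0, 1, 2*v). As functions of (u, v):
  E = r_u · r_u = 36*u^2 + 1,
  F = r_u · r_v = 12*u*v,
  G = r_v · r_v = 4*v^2 + 1.
Evaluating at (u, v) = (5/2, -3/2): E = 226, F = -45, G = 10.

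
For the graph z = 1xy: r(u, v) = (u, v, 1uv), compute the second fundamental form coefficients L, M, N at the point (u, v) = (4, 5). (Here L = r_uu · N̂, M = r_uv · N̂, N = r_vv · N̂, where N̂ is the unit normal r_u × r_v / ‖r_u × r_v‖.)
L = 0;  M = sqrt(42)/42;  N = 0

Compute the unit normal N̂(u, v) = (-v/sqrt(u^2 + v^2 + 1), -u/sqrt(u^2 + v^2 + 1), 1/sqrt(u^2 + v^2 + 1)), and the second partials r_uu, r_uv, r_vv. Take dot products:
  L(u, v) = r_uu · N̂ = 0,
  M(u, v) = r_uv · N̂ = 1/sqrt(u^2 + v^2 + 1),
  N(u, v) = r_vv · N̂ = 0.
Evaluating at (u, v) = (4, 5):
  L = 0, M = sqrt(42)/42, N = 0.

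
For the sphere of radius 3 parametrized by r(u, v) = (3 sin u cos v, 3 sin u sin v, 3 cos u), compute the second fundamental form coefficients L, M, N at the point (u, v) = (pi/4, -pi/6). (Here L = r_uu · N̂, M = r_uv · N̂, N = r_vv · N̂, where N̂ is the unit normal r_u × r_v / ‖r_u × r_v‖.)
L = -3;  M = 0;  N = -3/2

Compute the unit normal N̂(u, v) = (sin(u)^2*cos(v)/Abs(sin(u)), sin(u)^2*sin(v)/Abs(sin(u)), sin(2*u)/(2*Abs(sin(u)))), and the second partials r_uu, r_uv, r_vv. Take dot products:
  L(u, v) = r_uu · N̂ = -3*sin(u)/Abs(sin(u)),
  M(u, v) = r_uv · N̂ = 0,
  N(u, v) = r_vv · N̂ = -3*sin(u)^3/Abs(sin(u)).
Evaluating at (u, v) = (pi/4, -pi/6):
  L = -3, M = 0, N = -3/2.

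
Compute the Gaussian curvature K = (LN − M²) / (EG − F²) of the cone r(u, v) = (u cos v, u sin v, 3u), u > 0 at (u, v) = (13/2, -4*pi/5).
K = 0

Coefficients of the first fundamental form: E = 10, F = 0, G = u^2.
Coefficients of the second fundamental form: L = 0, M = 0, N = 3*sqrt(10)*u^2/(10*Abs(u)).
Assemble K = (LN − M²)/(EG − F²) = 0. At (u, v) = (13/2, -4*pi/5): K = 0.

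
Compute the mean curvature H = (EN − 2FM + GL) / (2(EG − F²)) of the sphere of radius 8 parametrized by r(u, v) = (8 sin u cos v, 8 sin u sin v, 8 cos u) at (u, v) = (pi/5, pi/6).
H = -1/8

With E = 64, F = 0, G = 64*sin(u)^2, L = -8*sin(u)/Abs(sin(u)), M = 0, N = -8*sin(u)^3/Abs(sin(u)), assemble
  H = (EN − 2FM + GL) / (2(EG − F²)) = -sin(u)/(8*Abs(sin(u))).
At (u, v) = (pi/5, pi/6): H = -1/8.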